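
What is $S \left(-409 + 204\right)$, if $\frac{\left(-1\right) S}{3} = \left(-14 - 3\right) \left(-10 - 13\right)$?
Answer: $240465$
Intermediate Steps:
$S = -1173$ ($S = - 3 \left(-14 - 3\right) \left(-10 - 13\right) = - 3 \left(\left(-17\right) \left(-23\right)\right) = \left(-3\right) 391 = -1173$)
$S \left(-409 + 204\right) = - 1173 \left(-409 + 204\right) = \left(-1173\right) \left(-205\right) = 240465$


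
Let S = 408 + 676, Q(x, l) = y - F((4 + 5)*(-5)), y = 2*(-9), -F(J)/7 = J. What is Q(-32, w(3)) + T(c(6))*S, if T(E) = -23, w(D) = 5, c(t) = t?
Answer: -25265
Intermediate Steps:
F(J) = -7*J
y = -18
Q(x, l) = -333 (Q(x, l) = -18 - (-7)*(4 + 5)*(-5) = -18 - (-7)*9*(-5) = -18 - (-7)*(-45) = -18 - 1*315 = -18 - 315 = -333)
S = 1084
Q(-32, w(3)) + T(c(6))*S = -333 - 23*1084 = -333 - 24932 = -25265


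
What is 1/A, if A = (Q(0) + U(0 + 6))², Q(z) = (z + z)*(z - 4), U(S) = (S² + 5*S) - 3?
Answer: 1/3969 ≈ 0.00025195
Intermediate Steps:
U(S) = -3 + S² + 5*S
Q(z) = 2*z*(-4 + z) (Q(z) = (2*z)*(-4 + z) = 2*z*(-4 + z))
A = 3969 (A = (2*0*(-4 + 0) + (-3 + (0 + 6)² + 5*(0 + 6)))² = (2*0*(-4) + (-3 + 6² + 5*6))² = (0 + (-3 + 36 + 30))² = (0 + 63)² = 63² = 3969)
1/A = 1/3969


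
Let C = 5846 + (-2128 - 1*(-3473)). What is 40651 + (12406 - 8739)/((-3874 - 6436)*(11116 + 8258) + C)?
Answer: 8119579881932/199738749 ≈ 40651.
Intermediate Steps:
C = 7191 (C = 5846 + (-2128 + 3473) = 5846 + 1345 = 7191)
40651 + (12406 - 8739)/((-3874 - 6436)*(11116 + 8258) + C) = 40651 + (12406 - 8739)/((-3874 - 6436)*(11116 + 8258) + 7191) = 40651 + 3667/(-10310*19374 + 7191) = 40651 + 3667/(-199745940 + 7191) = 40651 + 3667/(-199738749) = 40651 + 3667*(-1/199738749) = 40651 - 3667/199738749 = 8119579881932/199738749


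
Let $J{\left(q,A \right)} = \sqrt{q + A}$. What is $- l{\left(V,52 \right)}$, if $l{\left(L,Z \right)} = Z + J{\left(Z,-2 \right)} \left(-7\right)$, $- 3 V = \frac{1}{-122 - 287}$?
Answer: $-52 + 35 \sqrt{2} \approx -2.5025$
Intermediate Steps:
$V = \frac{1}{1227}$ ($V = - \frac{1}{3 \left(-122 - 287\right)} = - \frac{1}{3 \left(-409\right)} = \left(- \frac{1}{3}\right) \left(- \frac{1}{409}\right) = \frac{1}{1227} \approx 0.000815$)
$J{\left(q,A \right)} = \sqrt{A + q}$
$l{\left(L,Z \right)} = Z - 7 \sqrt{-2 + Z}$ ($l{\left(L,Z \right)} = Z + \sqrt{-2 + Z} \left(-7\right) = Z - 7 \sqrt{-2 + Z}$)
$- l{\left(V,52 \right)} = - (52 - 7 \sqrt{-2 + 52}) = - (52 - 7 \sqrt{50}) = - (52 - 7 \cdot 5 \sqrt{2}) = - (52 - 35 \sqrt{2}) = -52 + 35 \sqrt{2}$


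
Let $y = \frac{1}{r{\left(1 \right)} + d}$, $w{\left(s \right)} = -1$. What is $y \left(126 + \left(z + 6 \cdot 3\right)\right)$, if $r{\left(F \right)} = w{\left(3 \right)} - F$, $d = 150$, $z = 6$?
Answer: $\frac{75}{74} \approx 1.0135$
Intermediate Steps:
$r{\left(F \right)} = -1 - F$
$y = \frac{1}{148}$ ($y = \frac{1}{\left(-1 - 1\right) + 150} = \frac{1}{-2 + 150} = \frac{1}{148} \approx 0.0067568$)
$y \left(126 + \left(z + 6 \cdot 3\right)\right) = \frac{126 + \left(6 + 6 \cdot 3\right)}{148} = \frac{126 + \left(6 + 18\right)}{148} = \frac{126 + 24}{148} = \frac{1}{148} \cdot 150 = \frac{75}{74}$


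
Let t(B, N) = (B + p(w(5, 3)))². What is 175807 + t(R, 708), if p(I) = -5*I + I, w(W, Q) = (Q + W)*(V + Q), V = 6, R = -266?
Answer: 482723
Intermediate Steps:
w(W, Q) = (6 + Q)*(Q + W) (w(W, Q) = (Q + W)*(6 + Q) = (6 + Q)*(Q + W))
p(I) = -4*I
t(B, N) = (-288 + B)² (t(B, N) = (B - 4*(3² + 6*3 + 6*5 + 3*5))² = (B - 4*(9 + 18 + 30 + 15))² = (B - 4*72)² = (B - 288)² = (-288 + B)²)
175807 + t(R, 708) = 175807 + (-288 - 266)² = 175807 + (-554)² = 175807 + 306916 = 482723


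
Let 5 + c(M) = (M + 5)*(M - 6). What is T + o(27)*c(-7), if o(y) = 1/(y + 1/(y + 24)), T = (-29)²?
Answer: 1159969/1378 ≈ 841.78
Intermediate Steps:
c(M) = -5 + (-6 + M)*(5 + M) (c(M) = -5 + (M + 5)*(M - 6) = -5 + (5 + M)*(-6 + M) = -5 + (-6 + M)*(5 + M))
T = 841
o(y) = 1/(y + 1/(24 + y))
T + o(27)*c(-7) = 841 + ((24 + 27)/(1 + 27² + 24*27))*(-35 + (-7)² - 1*(-7)) = 841 + (51/(1 + 729 + 648))*(-35 + 49 + 7) = 841 + (51/1378)*21 = 841 + 1071/1378 = 1159969/1378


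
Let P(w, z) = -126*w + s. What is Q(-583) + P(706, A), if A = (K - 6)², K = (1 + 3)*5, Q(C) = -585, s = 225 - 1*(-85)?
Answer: -89231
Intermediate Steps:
s = 310 (s = 225 + 85 = 310)
K = 20 (K = 4*5 = 20)
A = 196 (A = (20 - 6)² = 14² = 196)
P(w, z) = 310 - 126*w (P(w, z) = -126*w + 310 = 310 - 126*w)
Q(-583) + P(706, A) = -585 + (310 - 126*706) = -585 + (310 - 88956) = -585 - 88646 = -89231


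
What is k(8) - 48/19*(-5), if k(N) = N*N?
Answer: 1456/19 ≈ 76.632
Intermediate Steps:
k(N) = N²
k(8) - 48/19*(-5) = 8² - 48/19*(-5) = 64 - 48*1/19*(-5) = 64 - 48/19*(-5) = 64 + 240/19 = 1456/19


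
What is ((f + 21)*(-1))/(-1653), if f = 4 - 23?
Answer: 2/1653 ≈ 0.0012099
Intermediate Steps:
f = -19
((f + 21)*(-1))/(-1653) = ((-19 + 21)*(-1))/(-1653) = (2*(-1))*(-1/1653) = -2*(-1/1653) = 2/1653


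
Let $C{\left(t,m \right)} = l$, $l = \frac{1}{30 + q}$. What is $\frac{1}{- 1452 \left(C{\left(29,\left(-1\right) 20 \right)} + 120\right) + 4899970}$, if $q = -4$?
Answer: $\frac{13}{61433764} \approx 2.1161 \cdot 10^{-7}$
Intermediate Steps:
$l = \frac{1}{26}$ ($l = \frac{1}{30 - 4} = \frac{1}{26} \approx 0.038462$)
$C{\left(t,m \right)} = \frac{1}{26}$
$\frac{1}{- 1452 \left(C{\left(29,\left(-1\right) 20 \right)} + 120\right) + 4899970} = \frac{1}{- 1452 \left(\frac{1}{26} + 120\right) + 4899970} = \frac{1}{\left(-1452\right) \frac{3121}{26} + 4899970} = \frac{1}{- \frac{2265846}{13} + 4899970} = \frac{1}{\frac{61433764}{13}} = \frac{13}{61433764}$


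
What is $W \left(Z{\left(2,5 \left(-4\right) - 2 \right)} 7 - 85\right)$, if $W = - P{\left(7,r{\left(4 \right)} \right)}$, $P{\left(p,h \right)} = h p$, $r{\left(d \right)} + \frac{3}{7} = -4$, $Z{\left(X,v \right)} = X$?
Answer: $-2201$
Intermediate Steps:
$r{\left(d \right)} = - \frac{31}{7}$ ($r{\left(d \right)} = - \frac{3}{7} - 4 = - \frac{31}{7}$)
$W = 31$ ($W = - \frac{\left(-31\right) 7}{7} = \left(-1\right) \left(-31\right) = 31$)
$W \left(Z{\left(2,5 \left(-4\right) - 2 \right)} 7 - 85\right) = 31 \left(2 \cdot 7 - 85\right) = 31 \left(14 - 85\right) = 31 \left(-71\right) = -2201$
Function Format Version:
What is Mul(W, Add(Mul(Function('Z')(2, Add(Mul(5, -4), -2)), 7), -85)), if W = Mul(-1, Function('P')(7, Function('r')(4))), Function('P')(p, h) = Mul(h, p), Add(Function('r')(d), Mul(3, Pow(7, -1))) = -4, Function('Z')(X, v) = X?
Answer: -2201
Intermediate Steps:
Function('r')(d) = Rational(-31, 7) (Function('r')(d) = Add(Rational(-3, 7), -4) = Rational(-31, 7))
W = 31 (W = Mul(-1, Mul(Rational(-31, 7), 7)) = Mul(-1, -31) = 31)
Mul(W, Add(Mul(Function('Z')(2, Add(Mul(5, -4), -2)), 7), -85)) = Mul(31, Add(Mul(2, 7), -85)) = Mul(31, Add(14, -85)) = Mul(31, -71) = -2201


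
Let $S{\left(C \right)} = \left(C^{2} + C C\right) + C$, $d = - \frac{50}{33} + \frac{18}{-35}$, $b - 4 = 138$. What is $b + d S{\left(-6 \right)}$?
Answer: $\frac{282}{35} \approx 8.0571$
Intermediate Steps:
$b = 142$ ($b = 4 + 138 = 142$)
$d = - \frac{2344}{1155}$ ($d = \left(-50\right) \frac{1}{33} + 18 \left(- \frac{1}{35}\right) = - \frac{50}{33} - \frac{18}{35} = - \frac{2344}{1155} \approx -2.0294$)
$S{\left(C \right)} = C + 2 C^{2}$ ($S{\left(C \right)} = \left(C^{2} + C^{2}\right) + C = 2 C^{2} + C = C + 2 C^{2}$)
$b + d S{\left(-6 \right)} = 142 - \frac{2344 \left(- 6 \left(1 + 2 \left(-6\right)\right)\right)}{1155} = 142 - \frac{2344 \left(- 6 \left(1 - 12\right)\right)}{1155} = 142 - \frac{2344 \left(\left(-6\right) \left(-11\right)\right)}{1155} = 142 - \frac{4688}{35} = \frac{282}{35}$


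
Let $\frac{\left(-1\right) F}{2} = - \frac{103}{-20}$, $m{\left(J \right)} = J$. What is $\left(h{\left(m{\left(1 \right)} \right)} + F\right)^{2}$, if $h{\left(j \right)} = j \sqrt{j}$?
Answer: $\frac{8649}{100} \approx 86.49$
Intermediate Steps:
$h{\left(j \right)} = j^{\frac{3}{2}}$
$F = - \frac{103}{10}$ ($F = - 2 \left(- \frac{103}{-20}\right) = - 2 \left(\left(-103\right) \left(- \frac{1}{20}\right)\right) = \left(-2\right) \frac{103}{20} = - \frac{103}{10} \approx -10.3$)
$\left(h{\left(m{\left(1 \right)} \right)} + F\right)^{2} = \left(1^{\frac{3}{2}} - \frac{103}{10}\right)^{2} = \left(1 - \frac{103}{10}\right)^{2} = \left(- \frac{93}{10}\right)^{2} = \frac{8649}{100}$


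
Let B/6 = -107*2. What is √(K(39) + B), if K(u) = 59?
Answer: 35*I ≈ 35.0*I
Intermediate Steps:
B = -1284 (B = 6*(-107*2) = 6*(-214) = -1284)
√(K(39) + B) = √(59 - 1284) = √(-1225) = 35*I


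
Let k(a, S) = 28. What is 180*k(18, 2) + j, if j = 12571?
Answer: 17611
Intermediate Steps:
180*k(18, 2) + j = 180*28 + 12571 = 5040 + 12571 = 17611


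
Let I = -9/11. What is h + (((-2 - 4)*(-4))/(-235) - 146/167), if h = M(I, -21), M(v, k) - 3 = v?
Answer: 520382/431695 ≈ 1.2054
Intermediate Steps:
I = -9/11 (I = -9*1/11 = -9/11 ≈ -0.81818)
M(v, k) = 3 + v
h = 24/11 (h = 3 - 9/11 = 24/11 ≈ 2.1818)
h + (((-2 - 4)*(-4))/(-235) - 146/167) = 24/11 + (((-2 - 4)*(-4))/(-235) - 146/167) = 24/11 + (-6*(-4)*(-1/235) - 146*1/167) = 24/11 + (24*(-1/235) - 146/167) = 24/11 + (-24/235 - 146/167) = 24/11 - 38318/39245 = 520382/431695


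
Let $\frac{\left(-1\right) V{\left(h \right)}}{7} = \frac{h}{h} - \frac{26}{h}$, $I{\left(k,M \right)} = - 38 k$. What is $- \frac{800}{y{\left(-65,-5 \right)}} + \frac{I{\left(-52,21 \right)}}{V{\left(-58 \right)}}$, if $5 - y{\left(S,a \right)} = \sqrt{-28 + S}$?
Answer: $- \frac{1984468}{8673} - \frac{400 i \sqrt{93}}{59} \approx -228.81 - 65.381 i$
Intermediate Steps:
$y{\left(S,a \right)} = 5 - \sqrt{-28 + S}$
$V{\left(h \right)} = -7 + \frac{182}{h}$ ($V{\left(h \right)} = - 7 \left(\frac{h}{h} - \frac{26}{h}\right) = - 7 \left(1 - \frac{26}{h}\right) = -7 + \frac{182}{h}$)
$- \frac{800}{y{\left(-65,-5 \right)}} + \frac{I{\left(-52,21 \right)}}{V{\left(-58 \right)}} = - \frac{800}{5 - \sqrt{-28 - 65}} + \frac{\left(-38\right) \left(-52\right)}{-7 + \frac{182}{-58}} = - \frac{800}{5 - \sqrt{-93}} + \frac{1976}{-7 + 182 \left(- \frac{1}{58}\right)} = - \frac{800}{5 - i \sqrt{93}} + \frac{1976}{-7 - \frac{91}{29}} = - \frac{800}{5 - i \sqrt{93}} + \frac{1976}{- \frac{294}{29}} = - \frac{800}{5 - i \sqrt{93}} + 1976 \left(- \frac{29}{294}\right) = - \frac{800}{5 - i \sqrt{93}} - \frac{28652}{147} = - \frac{28652}{147} - \frac{800}{5 - i \sqrt{93}}$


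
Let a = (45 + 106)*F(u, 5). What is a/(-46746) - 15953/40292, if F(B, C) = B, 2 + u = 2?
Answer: -2279/5756 ≈ -0.39593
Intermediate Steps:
u = 0 (u = -2 + 2 = 0)
a = 0 (a = (45 + 106)*0 = 151*0 = 0)
a/(-46746) - 15953/40292 = 0/(-46746) - 15953/40292 = 0*(-1/46746) - 15953*1/40292 = 0 - 2279/5756 = -2279/5756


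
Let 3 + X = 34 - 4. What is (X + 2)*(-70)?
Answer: -2030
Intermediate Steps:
X = 27 (X = -3 + (34 - 4) = -3 + 30 = 27)
(X + 2)*(-70) = (27 + 2)*(-70) = 29*(-70) = -2030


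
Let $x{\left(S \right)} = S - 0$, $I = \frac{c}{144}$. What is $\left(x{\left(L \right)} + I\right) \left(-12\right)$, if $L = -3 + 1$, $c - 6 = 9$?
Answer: $\frac{91}{4} \approx 22.75$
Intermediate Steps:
$c = 15$ ($c = 6 + 9 = 15$)
$L = -2$
$I = \frac{5}{48}$ ($I = \frac{15}{144} = 15 \cdot \frac{1}{144} = \frac{5}{48} \approx 0.10417$)
$x{\left(S \right)} = S$ ($x{\left(S \right)} = S + 0 = S$)
$\left(x{\left(L \right)} + I\right) \left(-12\right) = \left(-2 + \frac{5}{48}\right) \left(-12\right) = \left(- \frac{91}{48}\right) \left(-12\right) = \frac{91}{4}$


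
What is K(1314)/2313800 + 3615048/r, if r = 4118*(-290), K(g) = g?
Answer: -209073221433/69079655900 ≈ -3.0266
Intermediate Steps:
r = -1194220
K(1314)/2313800 + 3615048/r = 1314/2313800 + 3615048/(-1194220) = 1314*(1/2313800) + 3615048*(-1/1194220) = 657/1156900 - 903762/298555 = -209073221433/69079655900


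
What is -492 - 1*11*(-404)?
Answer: 3952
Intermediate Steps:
-492 - 1*11*(-404) = -492 - 11*(-404) = -492 + 4444 = 3952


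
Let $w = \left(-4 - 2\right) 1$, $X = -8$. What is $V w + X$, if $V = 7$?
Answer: $-50$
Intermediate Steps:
$w = -6$ ($w = \left(-6\right) 1 = -6$)
$V w + X = 7 \left(-6\right) - 8 = -42 - 8 = -50$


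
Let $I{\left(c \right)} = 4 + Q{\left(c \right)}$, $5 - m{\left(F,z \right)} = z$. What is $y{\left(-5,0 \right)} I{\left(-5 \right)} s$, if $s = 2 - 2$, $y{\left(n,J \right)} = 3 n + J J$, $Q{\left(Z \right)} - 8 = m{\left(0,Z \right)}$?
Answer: $0$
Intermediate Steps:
$m{\left(F,z \right)} = 5 - z$
$Q{\left(Z \right)} = 13 - Z$ ($Q{\left(Z \right)} = 8 - \left(-5 + Z\right) = 13 - Z$)
$y{\left(n,J \right)} = J^{2} + 3 n$ ($y{\left(n,J \right)} = 3 n + J^{2} = J^{2} + 3 n$)
$s = 0$
$I{\left(c \right)} = 17 - c$ ($I{\left(c \right)} = 4 - \left(-13 + c\right) = 17 - c$)
$y{\left(-5,0 \right)} I{\left(-5 \right)} s = \left(0^{2} + 3 \left(-5\right)\right) \left(17 - -5\right) 0 = \left(0 - 15\right) \left(17 + 5\right) 0 = \left(-15\right) 22 \cdot 0 = \left(-330\right) 0 = 0$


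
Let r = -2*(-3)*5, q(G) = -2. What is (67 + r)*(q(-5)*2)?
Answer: -388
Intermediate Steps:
r = 30 (r = 6*5 = 30)
(67 + r)*(q(-5)*2) = (67 + 30)*(-2*2) = 97*(-4) = -388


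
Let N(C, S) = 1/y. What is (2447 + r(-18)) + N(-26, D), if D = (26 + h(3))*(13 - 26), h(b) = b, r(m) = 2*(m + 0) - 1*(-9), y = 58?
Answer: 140361/58 ≈ 2420.0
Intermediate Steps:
r(m) = 9 + 2*m (r(m) = 2*m + 9 = 9 + 2*m)
D = -377 (D = (26 + 3)*(13 - 26) = 29*(-13) = -377)
N(C, S) = 1/58
(2447 + r(-18)) + N(-26, D) = (2447 + (9 + 2*(-18))) + 1/58 = (2447 + (9 - 36)) + 1/58 = (2447 - 27) + 1/58 = 2420 + 1/58 = 140361/58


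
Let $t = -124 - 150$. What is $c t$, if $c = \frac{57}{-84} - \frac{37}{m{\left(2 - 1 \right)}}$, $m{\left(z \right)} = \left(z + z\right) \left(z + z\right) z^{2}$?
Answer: $\frac{19043}{7} \approx 2720.4$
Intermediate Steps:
$m{\left(z \right)} = 4 z^{4}$ ($m{\left(z \right)} = 2 z 2 z z^{2} = 4 z^{2} z^{2} = 4 z^{4}$)
$t = -274$
$c = - \frac{139}{14}$ ($c = \frac{57}{-84} - \frac{37}{4 \left(2 - 1\right)^{4}} = 57 \left(- \frac{1}{84}\right) - \frac{37}{4 \left(2 - 1\right)^{4}} = - \frac{19}{28} - \frac{37}{4 \cdot 1^{4}} = - \frac{19}{28} - \frac{37}{4 \cdot 1} = - \frac{19}{28} - \frac{37}{4} = - \frac{139}{14} \approx -9.9286$)
$c t = \left(- \frac{139}{14}\right) \left(-274\right) = \frac{19043}{7}$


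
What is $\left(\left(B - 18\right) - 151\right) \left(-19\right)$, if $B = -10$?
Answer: $3401$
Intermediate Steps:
$\left(\left(B - 18\right) - 151\right) \left(-19\right) = \left(\left(-10 - 18\right) - 151\right) \left(-19\right) = \left(-28 - 151\right) \left(-19\right) = \left(-179\right) \left(-19\right) = 3401$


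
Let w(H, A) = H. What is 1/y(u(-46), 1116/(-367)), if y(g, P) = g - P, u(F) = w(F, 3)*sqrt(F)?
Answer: 102393/3277833490 + 3097847*I*sqrt(46)/6555666980 ≈ 3.1238e-5 + 0.003205*I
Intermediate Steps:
u(F) = F**(3/2) (u(F) = F*sqrt(F) = F**(3/2))
1/y(u(-46), 1116/(-367)) = 1/((-46)**(3/2) - 1116/(-367)) = 1/(-46*I*sqrt(46) - 1116*(-1)/367) = 1/(-46*I*sqrt(46) - 1*(-1116/367)) = 1/(-46*I*sqrt(46) + 1116/367) = 1/(1116/367 - 46*I*sqrt(46))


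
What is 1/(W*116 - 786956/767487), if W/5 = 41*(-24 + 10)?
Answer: -767487/255512558996 ≈ -3.0037e-6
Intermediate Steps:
W = -2870 (W = 5*(41*(-24 + 10)) = 5*(41*(-14)) = 5*(-574) = -2870)
1/(W*116 - 786956/767487) = 1/(-2870*116 - 786956/767487) = 1/(-332920 - 786956*1/767487) = 1/(-332920 - 786956/767487) = 1/(-255512558996/767487) = -767487/255512558996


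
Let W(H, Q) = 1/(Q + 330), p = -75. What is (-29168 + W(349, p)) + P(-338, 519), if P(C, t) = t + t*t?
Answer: 61381561/255 ≈ 2.4071e+5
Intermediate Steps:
P(C, t) = t + t**2
W(H, Q) = 1/(330 + Q)
(-29168 + W(349, p)) + P(-338, 519) = (-29168 + 1/(330 - 75)) + 519*(1 + 519) = (-29168 + 1/255) + 519*520 = (-29168 + 1/255) + 269880 = -7437839/255 + 269880 = 61381561/255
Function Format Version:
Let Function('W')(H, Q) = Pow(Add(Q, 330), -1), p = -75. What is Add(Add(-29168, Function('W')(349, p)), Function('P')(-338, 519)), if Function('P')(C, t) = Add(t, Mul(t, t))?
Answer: Rational(61381561, 255) ≈ 2.4071e+5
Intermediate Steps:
Function('P')(C, t) = Add(t, Pow(t, 2))
Function('W')(H, Q) = Pow(Add(330, Q), -1)
Add(Add(-29168, Function('W')(349, p)), Function('P')(-338, 519)) = Add(Add(-29168, Pow(Add(330, -75), -1)), Mul(519, Add(1, 519))) = Add(Add(-29168, Pow(255, -1)), Mul(519, 520)) = Add(Add(-29168, Rational(1, 255)), 269880) = Add(Rational(-7437839, 255), 269880) = Rational(61381561, 255)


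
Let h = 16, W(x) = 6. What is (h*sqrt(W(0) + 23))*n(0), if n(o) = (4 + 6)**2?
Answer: 1600*sqrt(29) ≈ 8616.3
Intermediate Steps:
n(o) = 100 (n(o) = 10**2 = 100)
(h*sqrt(W(0) + 23))*n(0) = (16*sqrt(6 + 23))*100 = (16*sqrt(29))*100 = 1600*sqrt(29)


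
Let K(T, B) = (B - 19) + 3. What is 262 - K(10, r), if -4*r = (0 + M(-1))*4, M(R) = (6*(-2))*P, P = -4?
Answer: 326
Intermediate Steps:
M(R) = 48 (M(R) = (6*(-2))*(-4) = -12*(-4) = 48)
r = -48 (r = -(0 + 48)*4/4 = -12*4 = -¼*192 = -48)
K(T, B) = -16 + B (K(T, B) = (-19 + B) + 3 = -16 + B)
262 - K(10, r) = 262 - (-16 - 48) = 262 - 1*(-64) = 262 + 64 = 326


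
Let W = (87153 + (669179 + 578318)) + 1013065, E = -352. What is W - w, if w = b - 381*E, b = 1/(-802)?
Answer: 1775309607/802 ≈ 2.2136e+6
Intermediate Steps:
b = -1/802 ≈ -0.0012469
W = 2347715 (W = (87153 + 1247497) + 1013065 = 1334650 + 1013065 = 2347715)
w = 107557823/802 (w = -1/802 - 381*(-352) = -1/802 + 134112 = 107557823/802 ≈ 1.3411e+5)
W - w = 2347715 - 1*107557823/802 = 2347715 - 107557823/802 = 1775309607/802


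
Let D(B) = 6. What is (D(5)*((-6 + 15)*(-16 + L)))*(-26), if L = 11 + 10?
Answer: -7020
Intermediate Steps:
L = 21
(D(5)*((-6 + 15)*(-16 + L)))*(-26) = (6*((-6 + 15)*(-16 + 21)))*(-26) = (6*(9*5))*(-26) = (6*45)*(-26) = 270*(-26) = -7020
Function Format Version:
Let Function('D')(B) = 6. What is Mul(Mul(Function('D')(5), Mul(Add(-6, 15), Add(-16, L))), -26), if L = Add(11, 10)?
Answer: -7020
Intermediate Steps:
L = 21
Mul(Mul(Function('D')(5), Mul(Add(-6, 15), Add(-16, L))), -26) = Mul(Mul(6, Mul(Add(-6, 15), Add(-16, 21))), -26) = Mul(Mul(6, Mul(9, 5)), -26) = Mul(Mul(6, 45), -26) = Mul(270, -26) = -7020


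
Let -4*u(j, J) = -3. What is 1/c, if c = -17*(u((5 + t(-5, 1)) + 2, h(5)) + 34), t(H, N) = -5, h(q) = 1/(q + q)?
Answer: -4/2363 ≈ -0.0016928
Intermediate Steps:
h(q) = 1/(2*q)
u(j, J) = ¾ (u(j, J) = -¼*(-3) = ¾)
c = -2363/4 (c = -17*(¾ + 34) = -17*139/4 = -2363/4 ≈ -590.75)
1/c = 1/(-2363/4) = -4/2363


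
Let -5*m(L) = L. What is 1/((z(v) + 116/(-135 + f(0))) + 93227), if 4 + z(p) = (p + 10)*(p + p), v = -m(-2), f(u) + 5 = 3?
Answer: 3425/319259571 ≈ 1.0728e-5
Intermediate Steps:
m(L) = -L/5
f(u) = -2 (f(u) = -5 + 3 = -2)
v = -⅖ (v = -(-1)*(-2)/5 = -1*⅖ = -⅖ ≈ -0.40000)
z(p) = -4 + 2*p*(10 + p) (z(p) = -4 + (p + 10)*(p + p) = -4 + (10 + p)*(2*p) = -4 + 2*p*(10 + p))
1/((z(v) + 116/(-135 + f(0))) + 93227) = 1/(((-4 + 2*(-⅖)² + 20*(-⅖)) + 116/(-135 - 2)) + 93227) = 1/(((-4 + 2*(4/25) - 8) + 116/(-137)) + 93227) = 1/(((-4 + 8/25 - 8) + 116*(-1/137)) + 93227) = 1/((-292/25 - 116/137) + 93227) = 1/(-42904/3425 + 93227) = 1/(319259571/3425) = 3425/319259571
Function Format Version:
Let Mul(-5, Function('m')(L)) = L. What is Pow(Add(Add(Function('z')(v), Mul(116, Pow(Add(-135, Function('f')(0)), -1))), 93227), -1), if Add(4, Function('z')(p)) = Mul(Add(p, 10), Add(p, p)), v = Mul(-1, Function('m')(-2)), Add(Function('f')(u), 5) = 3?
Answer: Rational(3425, 319259571) ≈ 1.0728e-5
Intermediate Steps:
Function('m')(L) = Mul(Rational(-1, 5), L)
Function('f')(u) = -2 (Function('f')(u) = Add(-5, 3) = -2)
v = Rational(-2, 5) (v = Mul(-1, Mul(Rational(-1, 5), -2)) = Mul(-1, Rational(2, 5)) = Rational(-2, 5) ≈ -0.40000)
Function('z')(p) = Add(-4, Mul(2, p, Add(10, p))) (Function('z')(p) = Add(-4, Mul(Add(p, 10), Add(p, p))) = Add(-4, Mul(Add(10, p), Mul(2, p))) = Add(-4, Mul(2, p, Add(10, p))))
Pow(Add(Add(Function('z')(v), Mul(116, Pow(Add(-135, Function('f')(0)), -1))), 93227), -1) = Pow(Add(Add(Add(-4, Mul(2, Pow(Rational(-2, 5), 2)), Mul(20, Rational(-2, 5))), Mul(116, Pow(Add(-135, -2), -1))), 93227), -1) = Pow(Add(Add(Add(-4, Mul(2, Rational(4, 25)), -8), Mul(116, Pow(-137, -1))), 93227), -1) = Pow(Add(Add(Add(-4, Rational(8, 25), -8), Mul(116, Rational(-1, 137))), 93227), -1) = Pow(Add(Add(Rational(-292, 25), Rational(-116, 137)), 93227), -1) = Pow(Add(Rational(-42904, 3425), 93227), -1) = Pow(Rational(319259571, 3425), -1) = Rational(3425, 319259571)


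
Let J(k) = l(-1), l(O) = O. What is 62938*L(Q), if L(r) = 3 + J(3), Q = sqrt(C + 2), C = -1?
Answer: 125876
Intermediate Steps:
Q = 1 (Q = sqrt(-1 + 2) = sqrt(1) = 1)
J(k) = -1
L(r) = 2 (L(r) = 3 - 1 = 2)
62938*L(Q) = 62938*2 = 125876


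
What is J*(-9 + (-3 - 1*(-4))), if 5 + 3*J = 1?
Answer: 32/3 ≈ 10.667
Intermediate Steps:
J = -4/3 (J = -5/3 + (1/3)*1 = -5/3 + 1/3 = -4/3 ≈ -1.3333)
J*(-9 + (-3 - 1*(-4))) = -4*(-9 + (-3 - 1*(-4)))/3 = -4*(-9 + (-3 + 4))/3 = -4*(-9 + 1)/3 = -4/3*(-8) = 32/3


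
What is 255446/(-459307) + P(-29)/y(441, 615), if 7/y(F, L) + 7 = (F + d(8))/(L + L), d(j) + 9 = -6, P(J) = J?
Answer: 17801782682/659105545 ≈ 27.009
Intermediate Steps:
d(j) = -15 (d(j) = -9 - 6 = -15)
y(F, L) = 7/(-7 + (-15 + F)/(2*L)) (y(F, L) = 7/(-7 + (F - 15)/(L + L)) = 7/(-7 + (-15 + F)/((2*L))) = 7/(-7 + (-15 + F)*(1/(2*L))) = 7/(-7 + (-15 + F)/(2*L)))
255446/(-459307) + P(-29)/y(441, 615) = 255446/(-459307) - 29/(14*615/(-15 + 441 - 14*615)) = 255446*(-1/459307) - 29/(14*615/(-15 + 441 - 8610)) = -255446/459307 - 29/(14*615/(-8184)) = -255446/459307 - 29/(14*615*(-1/8184)) = -255446/459307 - 29/(-1435/1364) = -255446/459307 - 29*(-1364/1435) = -255446/459307 + 39556/1435 = 17801782682/659105545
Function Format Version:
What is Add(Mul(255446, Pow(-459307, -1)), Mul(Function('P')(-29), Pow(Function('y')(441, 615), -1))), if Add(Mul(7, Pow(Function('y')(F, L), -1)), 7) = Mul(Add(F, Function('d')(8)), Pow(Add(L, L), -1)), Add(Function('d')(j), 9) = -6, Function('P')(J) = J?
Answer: Rational(17801782682, 659105545) ≈ 27.009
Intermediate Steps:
Function('d')(j) = -15 (Function('d')(j) = Add(-9, -6) = -15)
Function('y')(F, L) = Mul(7, Pow(Add(-7, Mul(Rational(1, 2), Pow(L, -1), Add(-15, F))), -1)) (Function('y')(F, L) = Mul(7, Pow(Add(-7, Mul(Add(F, -15), Pow(Add(L, L), -1))), -1)) = Mul(7, Pow(Add(-7, Mul(Add(-15, F), Pow(Mul(2, L), -1))), -1)) = Mul(7, Pow(Add(-7, Mul(Add(-15, F), Mul(Rational(1, 2), Pow(L, -1)))), -1)) = Mul(7, Pow(Add(-7, Mul(Rational(1, 2), Pow(L, -1), Add(-15, F))), -1)))
Add(Mul(255446, Pow(-459307, -1)), Mul(Function('P')(-29), Pow(Function('y')(441, 615), -1))) = Add(Mul(255446, Pow(-459307, -1)), Mul(-29, Pow(Mul(14, 615, Pow(Add(-15, 441, Mul(-14, 615)), -1)), -1))) = Add(Mul(255446, Rational(-1, 459307)), Mul(-29, Pow(Mul(14, 615, Pow(Add(-15, 441, -8610), -1)), -1))) = Add(Rational(-255446, 459307), Mul(-29, Pow(Mul(14, 615, Pow(-8184, -1)), -1))) = Add(Rational(-255446, 459307), Mul(-29, Pow(Mul(14, 615, Rational(-1, 8184)), -1))) = Add(Rational(-255446, 459307), Mul(-29, Pow(Rational(-1435, 1364), -1))) = Add(Rational(-255446, 459307), Mul(-29, Rational(-1364, 1435))) = Add(Rational(-255446, 459307), Rational(39556, 1435)) = Rational(17801782682, 659105545)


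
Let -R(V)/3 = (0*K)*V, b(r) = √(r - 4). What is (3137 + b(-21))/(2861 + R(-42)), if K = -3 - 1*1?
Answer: 3137/2861 + 5*I/2861 ≈ 1.0965 + 0.0017476*I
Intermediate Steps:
K = -4 (K = -3 - 1 = -4)
b(r) = √(-4 + r)
R(V) = 0 (R(V) = -3*0*(-4)*V = -0*V = -3*0 = 0)
(3137 + b(-21))/(2861 + R(-42)) = (3137 + √(-4 - 21))/(2861 + 0) = (3137 + √(-25))/2861 = (3137 + 5*I)*(1/2861) = 3137/2861 + 5*I/2861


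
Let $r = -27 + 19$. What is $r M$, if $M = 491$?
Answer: $-3928$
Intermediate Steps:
$r = -8$
$r M = \left(-8\right) 491 = -3928$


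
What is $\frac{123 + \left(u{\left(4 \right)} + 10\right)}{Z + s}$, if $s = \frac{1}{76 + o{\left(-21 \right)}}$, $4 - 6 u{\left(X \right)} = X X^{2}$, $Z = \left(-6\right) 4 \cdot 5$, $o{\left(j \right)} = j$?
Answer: $- \frac{6765}{6599} \approx -1.0252$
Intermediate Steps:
$Z = -120$ ($Z = \left(-24\right) 5 = -120$)
$u{\left(X \right)} = \frac{2}{3} - \frac{X^{3}}{6}$ ($u{\left(X \right)} = \frac{2}{3} - \frac{X X^{2}}{6} = \frac{2}{3} - \frac{X^{3}}{6}$)
$s = \frac{1}{55}$ ($s = \frac{1}{76 - 21} = \frac{1}{55} \approx 0.018182$)
$\frac{123 + \left(u{\left(4 \right)} + 10\right)}{Z + s} = \frac{123 + \left(\left(\frac{2}{3} - \frac{4^{3}}{6}\right) + 10\right)}{-120 + \frac{1}{55}} = \frac{123 + \left(\left(\frac{2}{3} - \frac{32}{3}\right) + 10\right)}{- \frac{6599}{55}} = \left(123 + \left(\left(\frac{2}{3} - \frac{32}{3}\right) + 10\right)\right) \left(- \frac{55}{6599}\right) = \left(123 + \left(-10 + 10\right)\right) \left(- \frac{55}{6599}\right) = \left(123 + 0\right) \left(- \frac{55}{6599}\right) = 123 \left(- \frac{55}{6599}\right) = - \frac{6765}{6599}$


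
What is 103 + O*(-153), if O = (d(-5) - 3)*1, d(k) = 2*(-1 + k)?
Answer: 2398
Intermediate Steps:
d(k) = -2 + 2*k
O = -15 (O = ((-2 + 2*(-5)) - 3)*1 = ((-2 - 10) - 3)*1 = (-12 - 3)*1 = -15*1 = -15)
103 + O*(-153) = 103 - 15*(-153) = 103 + 2295 = 2398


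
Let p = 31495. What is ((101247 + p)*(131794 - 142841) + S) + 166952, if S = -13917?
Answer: -1466247839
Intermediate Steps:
((101247 + p)*(131794 - 142841) + S) + 166952 = ((101247 + 31495)*(131794 - 142841) - 13917) + 166952 = (132742*(-11047) - 13917) + 166952 = (-1466400874 - 13917) + 166952 = -1466414791 + 166952 = -1466247839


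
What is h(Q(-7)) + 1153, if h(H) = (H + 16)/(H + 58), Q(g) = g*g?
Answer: 123436/107 ≈ 1153.6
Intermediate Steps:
Q(g) = g²
h(H) = (16 + H)/(58 + H)
h(Q(-7)) + 1153 = (16 + (-7)²)/(58 + (-7)²) + 1153 = (16 + 49)/(58 + 49) + 1153 = 65/107 + 1153 = 123436/107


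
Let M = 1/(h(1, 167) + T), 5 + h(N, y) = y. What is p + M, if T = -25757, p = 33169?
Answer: 848960554/25595 ≈ 33169.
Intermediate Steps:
h(N, y) = -5 + y
M = -1/25595 (M = 1/((-5 + 167) - 25757) = 1/(162 - 25757) = 1/(-25595) = -1/25595 ≈ -3.9070e-5)
p + M = 33169 - 1/25595 = 848960554/25595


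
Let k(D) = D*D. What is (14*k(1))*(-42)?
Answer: -588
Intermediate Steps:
k(D) = D²
(14*k(1))*(-42) = (14*1²)*(-42) = (14*1)*(-42) = 14*(-42) = -588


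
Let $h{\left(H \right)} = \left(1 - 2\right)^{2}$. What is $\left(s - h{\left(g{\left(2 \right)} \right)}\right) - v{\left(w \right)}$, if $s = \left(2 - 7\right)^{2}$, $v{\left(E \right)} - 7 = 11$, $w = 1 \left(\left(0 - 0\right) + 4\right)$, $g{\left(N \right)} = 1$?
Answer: $6$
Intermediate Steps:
$w = 4$ ($w = 1 \left(\left(0 + 0\right) + 4\right) = 1 \left(0 + 4\right) = 1 \cdot 4 = 4$)
$h{\left(H \right)} = 1$ ($h{\left(H \right)} = \left(-1\right)^{2} = 1$)
$v{\left(E \right)} = 18$ ($v{\left(E \right)} = 7 + 11 = 18$)
$s = 25$ ($s = \left(-5\right)^{2} = 25$)
$\left(s - h{\left(g{\left(2 \right)} \right)}\right) - v{\left(w \right)} = \left(25 - 1\right) - 18 = 24 - 18 = 6$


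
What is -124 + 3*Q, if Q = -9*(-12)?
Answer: 200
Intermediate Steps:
Q = 108
-124 + 3*Q = -124 + 3*108 = -124 + 324 = 200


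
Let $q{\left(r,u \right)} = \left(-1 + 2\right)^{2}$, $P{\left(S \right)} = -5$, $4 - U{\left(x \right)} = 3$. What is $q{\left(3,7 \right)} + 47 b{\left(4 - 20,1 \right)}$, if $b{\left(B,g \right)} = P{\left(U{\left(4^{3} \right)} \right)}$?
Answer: $-234$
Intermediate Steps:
$U{\left(x \right)} = 1$ ($U{\left(x \right)} = 4 - 3 = 1$)
$b{\left(B,g \right)} = -5$
$q{\left(r,u \right)} = 1$ ($q{\left(r,u \right)} = 1^{2} = 1$)
$q{\left(3,7 \right)} + 47 b{\left(4 - 20,1 \right)} = 1 + 47 \left(-5\right) = 1 - 235 = -234$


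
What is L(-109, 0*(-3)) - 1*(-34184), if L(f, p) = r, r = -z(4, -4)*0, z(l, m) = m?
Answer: 34184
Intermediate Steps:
r = 0 (r = -1*(-4)*0 = 4*0 = 0)
L(f, p) = 0
L(-109, 0*(-3)) - 1*(-34184) = 0 - 1*(-34184) = 0 + 34184 = 34184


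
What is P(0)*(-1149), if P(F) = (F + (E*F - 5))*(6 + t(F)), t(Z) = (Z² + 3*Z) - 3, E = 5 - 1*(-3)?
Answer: 17235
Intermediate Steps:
E = 8 (E = 5 + 3 = 8)
t(Z) = -3 + Z² + 3*Z
P(F) = (-5 + 9*F)*(3 + F² + 3*F) (P(F) = (F + (8*F - 5))*(6 + (-3 + F² + 3*F)) = (F + (-5 + 8*F))*(3 + F² + 3*F) = (-5 + 9*F)*(3 + F² + 3*F))
P(0)*(-1149) = (-15 + 9*0³ + 12*0 + 22*0²)*(-1149) = (-15 + 9*0 + 0 + 22*0)*(-1149) = (-15 + 0 + 0 + 0)*(-1149) = -15*(-1149) = 17235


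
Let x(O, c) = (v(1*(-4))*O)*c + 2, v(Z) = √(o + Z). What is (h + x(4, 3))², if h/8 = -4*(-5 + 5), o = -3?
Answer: -1004 + 48*I*√7 ≈ -1004.0 + 127.0*I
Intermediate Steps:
v(Z) = √(-3 + Z)
x(O, c) = 2 + I*O*c*√7 (x(O, c) = (√(-3 + 1*(-4))*O)*c + 2 = (√(-3 - 4)*O)*c + 2 = (√(-7)*O)*c + 2 = ((I*√7)*O)*c + 2 = (I*O*√7)*c + 2 = I*O*c*√7 + 2 = 2 + I*O*c*√7)
h = 0 (h = 8*(-4*(-5 + 5)) = 8*(-4*0) = 8*0 = 0)
(h + x(4, 3))² = (0 + (2 + I*4*3*√7))² = (0 + (2 + 12*I*√7))² = (2 + 12*I*√7)²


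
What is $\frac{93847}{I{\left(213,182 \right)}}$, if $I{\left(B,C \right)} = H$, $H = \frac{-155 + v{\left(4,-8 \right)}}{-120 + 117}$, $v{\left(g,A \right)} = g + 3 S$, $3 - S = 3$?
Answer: $\frac{281541}{151} \approx 1864.5$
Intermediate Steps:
$S = 0$ ($S = 3 - 3 = 0$)
$v{\left(g,A \right)} = g$ ($v{\left(g,A \right)} = g + 3 \cdot 0 = g + 0 = g$)
$H = \frac{151}{3}$ ($H = \frac{-155 + 4}{-120 + 117} = - \frac{151}{-3} = \left(-151\right) \left(- \frac{1}{3}\right) = \frac{151}{3} \approx 50.333$)
$I{\left(B,C \right)} = \frac{151}{3}$
$\frac{93847}{I{\left(213,182 \right)}} = \frac{93847}{\frac{151}{3}} = 93847 \cdot \frac{3}{151} = \frac{281541}{151}$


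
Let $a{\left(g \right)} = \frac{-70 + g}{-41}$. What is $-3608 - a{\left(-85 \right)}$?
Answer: $- \frac{148083}{41} \approx -3611.8$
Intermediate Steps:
$a{\left(g \right)} = \frac{70}{41} - \frac{g}{41}$ ($a{\left(g \right)} = \left(-70 + g\right) \left(- \frac{1}{41}\right) = \frac{70}{41} - \frac{g}{41}$)
$-3608 - a{\left(-85 \right)} = -3608 - \left(\frac{70}{41} - - \frac{85}{41}\right) = -3608 - \left(\frac{70}{41} + \frac{85}{41}\right) = -3608 - \frac{155}{41} = - \frac{148083}{41}$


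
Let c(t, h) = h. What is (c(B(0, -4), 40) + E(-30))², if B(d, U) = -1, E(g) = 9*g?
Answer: 52900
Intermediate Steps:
(c(B(0, -4), 40) + E(-30))² = (40 + 9*(-30))² = (40 - 270)² = (-230)² = 52900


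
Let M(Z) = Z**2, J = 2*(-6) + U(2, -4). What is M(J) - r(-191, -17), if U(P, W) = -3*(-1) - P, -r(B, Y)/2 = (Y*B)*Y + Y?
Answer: -110311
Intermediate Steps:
r(B, Y) = -2*Y - 2*B*Y**2 (r(B, Y) = -2*((Y*B)*Y + Y) = -2*((B*Y)*Y + Y) = -2*(B*Y**2 + Y) = -2*(Y + B*Y**2) = -2*Y - 2*B*Y**2)
U(P, W) = 3 - P
J = -11 (J = 2*(-6) + (3 - 1*2) = -12 + (3 - 2) = -12 + 1 = -11)
M(J) - r(-191, -17) = (-11)**2 - (-2)*(-17)*(1 - 191*(-17)) = 121 - (-2)*(-17)*(1 + 3247) = 121 - (-2)*(-17)*3248 = 121 - 1*110432 = 121 - 110432 = -110311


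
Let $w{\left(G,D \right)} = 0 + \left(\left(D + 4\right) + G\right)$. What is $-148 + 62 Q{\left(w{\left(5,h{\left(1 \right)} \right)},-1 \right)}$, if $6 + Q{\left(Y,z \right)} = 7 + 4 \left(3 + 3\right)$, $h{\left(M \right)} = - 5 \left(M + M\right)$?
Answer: $1402$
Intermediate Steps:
$h{\left(M \right)} = - 10 M$ ($h{\left(M \right)} = - 5 \cdot 2 M = - 10 M$)
$w{\left(G,D \right)} = 4 + D + G$ ($w{\left(G,D \right)} = 0 + \left(\left(4 + D\right) + G\right) = 0 + \left(4 + D + G\right) = 4 + D + G$)
$Q{\left(Y,z \right)} = 25$ ($Q{\left(Y,z \right)} = -6 + \left(7 + 4 \left(3 + 3\right)\right) = -6 + \left(7 + 4 \cdot 6\right) = -6 + \left(7 + 24\right) = -6 + 31 = 25$)
$-148 + 62 Q{\left(w{\left(5,h{\left(1 \right)} \right)},-1 \right)} = -148 + 62 \cdot 25 = -148 + 1550 = 1402$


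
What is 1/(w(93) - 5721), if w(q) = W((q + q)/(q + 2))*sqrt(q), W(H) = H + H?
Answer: -17210675/98457981771 - 11780*sqrt(93)/98457981771 ≈ -0.00017596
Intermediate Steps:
W(H) = 2*H
w(q) = 4*q**(3/2)/(2 + q) (w(q) = (2*((q + q)/(q + 2)))*sqrt(q) = (2*((2*q)/(2 + q)))*sqrt(q) = (2*(2*q/(2 + q)))*sqrt(q) = (4*q/(2 + q))*sqrt(q) = 4*q**(3/2)/(2 + q))
1/(w(93) - 5721) = 1/(4*93**(3/2)/(2 + 93) - 5721) = 1/(4*(93*sqrt(93))/95 - 5721) = 1/(4*(93*sqrt(93))*(1/95) - 5721) = 1/(372*sqrt(93)/95 - 5721) = 1/(-5721 + 372*sqrt(93)/95)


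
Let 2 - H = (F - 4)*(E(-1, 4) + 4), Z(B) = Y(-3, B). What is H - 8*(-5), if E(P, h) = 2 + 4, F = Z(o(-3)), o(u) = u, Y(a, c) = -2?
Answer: 102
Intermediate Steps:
Z(B) = -2
F = -2
E(P, h) = 6
H = 62 (H = 2 - (-2 - 4)*(6 + 4) = 2 - (-6)*10 = 2 - 1*(-60) = 2 + 60 = 62)
H - 8*(-5) = 62 - 8*(-5) = 62 + 40 = 102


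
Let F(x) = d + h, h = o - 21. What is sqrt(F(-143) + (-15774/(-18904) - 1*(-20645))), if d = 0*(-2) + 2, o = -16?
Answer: sqrt(460344553341)/4726 ≈ 143.56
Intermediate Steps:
h = -37 (h = -16 - 21 = -37)
d = 2 (d = 0 + 2 = 2)
F(x) = -35 (F(x) = 2 - 37 = -35)
sqrt(F(-143) + (-15774/(-18904) - 1*(-20645))) = sqrt(-35 + (-15774/(-18904) - 1*(-20645))) = sqrt(-35 + (-15774*(-1/18904) + 20645)) = sqrt(-35 + (7887/9452 + 20645)) = sqrt(-35 + 195144427/9452) = sqrt(194813607/9452) = sqrt(460344553341)/4726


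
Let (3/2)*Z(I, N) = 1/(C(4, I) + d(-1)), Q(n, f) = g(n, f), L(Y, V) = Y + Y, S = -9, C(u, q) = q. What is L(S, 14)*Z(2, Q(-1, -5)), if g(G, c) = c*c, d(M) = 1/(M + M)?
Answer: -8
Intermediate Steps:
d(M) = 1/(2*M)
L(Y, V) = 2*Y
g(G, c) = c²
Q(n, f) = f²
Z(I, N) = 2/(3*(-½ + I)) (Z(I, N) = 2/(3*(I + (½)/(-1))) = 2/(3*(I + (½)*(-1))) = 2/(3*(I - ½)) = 2/(3*(-½ + I)))
L(S, 14)*Z(2, Q(-1, -5)) = (2*(-9))*(4/(3*(-1 + 2*2))) = -24/(-1 + 4) = -24/3 = -18*4/9 = -8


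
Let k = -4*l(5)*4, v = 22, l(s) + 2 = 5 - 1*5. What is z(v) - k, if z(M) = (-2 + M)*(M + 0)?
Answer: 408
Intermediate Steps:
l(s) = -2 (l(s) = -2 + (5 - 1*5) = -2 + (5 - 5) = -2 + 0 = -2)
z(M) = M*(-2 + M) (z(M) = (-2 + M)*M = M*(-2 + M))
k = 32 (k = -4*(-2)*4 = 8*4 = 32)
z(v) - k = 22*(-2 + 22) - 1*32 = 22*20 - 32 = 440 - 32 = 408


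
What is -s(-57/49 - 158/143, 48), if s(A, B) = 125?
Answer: -125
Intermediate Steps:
-s(-57/49 - 158/143, 48) = -1*125 = -125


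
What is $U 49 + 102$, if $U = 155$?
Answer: $7697$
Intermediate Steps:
$U 49 + 102 = 155 \cdot 49 + 102 = 7595 + 102 = 7697$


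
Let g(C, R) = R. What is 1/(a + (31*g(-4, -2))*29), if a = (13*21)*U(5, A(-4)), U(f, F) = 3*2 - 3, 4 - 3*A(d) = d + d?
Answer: -1/979 ≈ -0.0010215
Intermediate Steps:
A(d) = 4/3 - 2*d/3 (A(d) = 4/3 - (d + d)/3 = 4/3 - 2*d/3)
U(f, F) = 3 (U(f, F) = 6 - 3 = 3)
a = 819 (a = (13*21)*3 = 273*3 = 819)
1/(a + (31*g(-4, -2))*29) = 1/(819 + (31*(-2))*29) = 1/(819 - 62*29) = 1/(819 - 1798) = 1/(-979) = -1/979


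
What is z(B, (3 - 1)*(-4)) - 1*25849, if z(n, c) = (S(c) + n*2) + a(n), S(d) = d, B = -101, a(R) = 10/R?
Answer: -2631969/101 ≈ -26059.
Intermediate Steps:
z(n, c) = c + 2*n + 10/n (z(n, c) = (c + n*2) + 10/n = (c + 2*n) + 10/n = c + 2*n + 10/n)
z(B, (3 - 1)*(-4)) - 1*25849 = ((3 - 1)*(-4) + 2*(-101) + 10/(-101)) - 1*25849 = (2*(-4) - 202 + 10*(-1/101)) - 25849 = (-8 - 202 - 10/101) - 25849 = -21220/101 - 25849 = -2631969/101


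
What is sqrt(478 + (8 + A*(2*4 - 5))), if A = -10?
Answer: 2*sqrt(114) ≈ 21.354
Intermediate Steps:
sqrt(478 + (8 + A*(2*4 - 5))) = sqrt(478 + (8 - 10*(2*4 - 5))) = sqrt(478 + (8 - 10*(8 - 5))) = sqrt(478 + (8 - 10*3)) = sqrt(478 + (8 - 30)) = sqrt(478 - 22) = sqrt(456) = 2*sqrt(114)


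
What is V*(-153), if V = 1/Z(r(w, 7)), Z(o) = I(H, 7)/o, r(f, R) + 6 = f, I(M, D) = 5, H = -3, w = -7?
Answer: 1989/5 ≈ 397.80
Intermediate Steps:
r(f, R) = -6 + f
Z(o) = 5/o
V = -13/5 (V = 1/(5/(-6 - 7)) = 1/(5/(-13)) = 1/(5*(-1/13)) = 1/(-5/13) = -13/5 ≈ -2.6000)
V*(-153) = -13/5*(-153) = 1989/5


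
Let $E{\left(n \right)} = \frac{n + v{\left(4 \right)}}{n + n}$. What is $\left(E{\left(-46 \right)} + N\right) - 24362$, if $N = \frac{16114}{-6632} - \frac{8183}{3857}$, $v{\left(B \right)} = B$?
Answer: $- \frac{1023952678751}{42023668} \approx -24366.0$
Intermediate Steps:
$E{\left(n \right)} = \frac{4 + n}{2 n}$ ($E{\left(n \right)} = \frac{n + 4}{n + n} = \frac{4 + n}{2 n}$)
$N = - \frac{8315811}{1827116}$ ($N = 16114 \left(- \frac{1}{6632}\right) - \frac{1169}{551} = - \frac{8057}{3316} - \frac{1169}{551} = - \frac{8315811}{1827116} \approx -4.5513$)
$\left(E{\left(-46 \right)} + N\right) - 24362 = \left(\frac{4 - 46}{2 \left(-46\right)} - \frac{8315811}{1827116}\right) - 24362 = \left(\frac{1}{2} \left(- \frac{1}{46}\right) \left(-42\right) - \frac{8315811}{1827116}\right) - 24362 = \left(\frac{21}{46} - \frac{8315811}{1827116}\right) - 24362 = - \frac{172078935}{42023668} - 24362 = - \frac{1023952678751}{42023668}$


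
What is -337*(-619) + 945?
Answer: 209548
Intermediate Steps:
-337*(-619) + 945 = 208603 + 945 = 209548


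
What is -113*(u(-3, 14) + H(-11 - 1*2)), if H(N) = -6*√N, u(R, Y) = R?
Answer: 339 + 678*I*√13 ≈ 339.0 + 2444.6*I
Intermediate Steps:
-113*(u(-3, 14) + H(-11 - 1*2)) = -113*(-3 - 6*√(-11 - 1*2)) = -113*(-3 - 6*√(-11 - 2)) = -113*(-3 - 6*I*√13) = 339 + 678*I*√13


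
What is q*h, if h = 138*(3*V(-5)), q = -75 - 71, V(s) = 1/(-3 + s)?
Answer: 15111/2 ≈ 7555.5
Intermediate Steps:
q = -146
h = -207/4 (h = 138*(3/(-3 - 5)) = 138*(3/(-8)) = 138*(3*(-⅛)) = 138*(-3/8) = -207/4 ≈ -51.750)
q*h = -146*(-207/4) = 15111/2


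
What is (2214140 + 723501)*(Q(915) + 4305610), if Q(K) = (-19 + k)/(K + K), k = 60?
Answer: 23146455853241581/1830 ≈ 1.2648e+13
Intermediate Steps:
Q(K) = 41/(2*K) (Q(K) = (-19 + 60)/(K + K) = 41/((2*K)) = 41*(1/(2*K)) = 41/(2*K))
(2214140 + 723501)*(Q(915) + 4305610) = (2214140 + 723501)*((41/2)/915 + 4305610) = 2937641*((41/2)*(1/915) + 4305610) = 2937641*(41/1830 + 4305610) = 2937641*(7879266341/1830) = 23146455853241581/1830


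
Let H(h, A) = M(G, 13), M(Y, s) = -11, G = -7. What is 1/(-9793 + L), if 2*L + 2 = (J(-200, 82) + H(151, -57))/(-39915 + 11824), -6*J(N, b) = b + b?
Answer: -168546/1650739409 ≈ -0.00010210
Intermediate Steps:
J(N, b) = -b/3 (J(N, b) = -(b + b)/6 = -b/3)
H(h, A) = -11
L = -168431/168546 (L = -1 + ((-1/3*82 - 11)/(-39915 + 11824))/2 = -1 + ((-82/3 - 11)/(-28091))/2 = -1 + (-115/3*(-1/28091))/2 = -1 + (1/2)*(115/84273) = -1 + 115/168546 = -168431/168546 ≈ -0.99932)
1/(-9793 + L) = 1/(-9793 - 168431/168546) = 1/(-1650739409/168546) = -168546/1650739409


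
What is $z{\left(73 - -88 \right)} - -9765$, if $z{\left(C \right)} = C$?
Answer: $9926$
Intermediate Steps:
$z{\left(73 - -88 \right)} - -9765 = \left(73 - -88\right) - -9765 = \left(73 + 88\right) + 9765 = 161 + 9765 = 9926$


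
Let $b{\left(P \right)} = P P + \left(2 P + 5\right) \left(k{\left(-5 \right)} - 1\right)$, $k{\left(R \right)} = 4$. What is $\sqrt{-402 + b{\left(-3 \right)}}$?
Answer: $6 i \sqrt{11} \approx 19.9 i$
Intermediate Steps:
$b{\left(P \right)} = 15 + P^{2} + 6 P$ ($b{\left(P \right)} = P P + \left(2 P + 5\right) \left(4 - 1\right) = P^{2} + \left(5 + 2 P\right) 3 = P^{2} + \left(15 + 6 P\right) = 15 + P^{2} + 6 P$)
$\sqrt{-402 + b{\left(-3 \right)}} = \sqrt{-402 + \left(15 + \left(-3\right)^{2} + 6 \left(-3\right)\right)} = \sqrt{-402 + \left(15 + 9 - 18\right)} = \sqrt{-402 + 6} = \sqrt{-396} = 6 i \sqrt{11}$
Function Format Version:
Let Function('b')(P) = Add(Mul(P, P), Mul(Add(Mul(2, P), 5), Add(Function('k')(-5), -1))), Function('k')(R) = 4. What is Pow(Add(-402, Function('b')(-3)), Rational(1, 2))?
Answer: Mul(6, I, Pow(11, Rational(1, 2))) ≈ Mul(19.900, I)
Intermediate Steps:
Function('b')(P) = Add(15, Pow(P, 2), Mul(6, P)) (Function('b')(P) = Add(Mul(P, P), Mul(Add(Mul(2, P), 5), Add(4, -1))) = Add(Pow(P, 2), Mul(Add(5, Mul(2, P)), 3)) = Add(Pow(P, 2), Add(15, Mul(6, P))) = Add(15, Pow(P, 2), Mul(6, P)))
Pow(Add(-402, Function('b')(-3)), Rational(1, 2)) = Pow(Add(-402, Add(15, Pow(-3, 2), Mul(6, -3))), Rational(1, 2)) = Pow(Add(-402, Add(15, 9, -18)), Rational(1, 2)) = Pow(Add(-402, 6), Rational(1, 2)) = Pow(-396, Rational(1, 2)) = Mul(6, I, Pow(11, Rational(1, 2)))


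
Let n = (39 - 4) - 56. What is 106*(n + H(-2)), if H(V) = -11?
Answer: -3392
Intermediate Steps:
n = -21 (n = 35 - 56 = -21)
106*(n + H(-2)) = 106*(-21 - 11) = 106*(-32) = -3392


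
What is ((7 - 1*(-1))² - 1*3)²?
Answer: 3721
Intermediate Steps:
((7 - 1*(-1))² - 1*3)² = ((7 + 1)² - 3)² = (8² - 3)² = (64 - 3)² = 61² = 3721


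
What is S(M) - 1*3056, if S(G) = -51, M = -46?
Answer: -3107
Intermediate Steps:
S(M) - 1*3056 = -51 - 1*3056 = -51 - 3056 = -3107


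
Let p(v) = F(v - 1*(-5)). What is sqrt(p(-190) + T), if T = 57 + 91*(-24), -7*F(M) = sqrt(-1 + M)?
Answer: sqrt(-104223 - 7*I*sqrt(186))/7 ≈ 0.021122 - 46.119*I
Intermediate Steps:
F(M) = -sqrt(-1 + M)/7
p(v) = -sqrt(4 + v)/7 (p(v) = -sqrt(-1 + (v - 1*(-5)))/7 = -sqrt(-1 + (v + 5))/7 = -sqrt(-1 + (5 + v))/7 = -sqrt(4 + v)/7)
T = -2127 (T = 57 - 2184 = -2127)
sqrt(p(-190) + T) = sqrt(-sqrt(4 - 190)/7 - 2127) = sqrt(-I*sqrt(186)/7 - 2127) = sqrt(-2127 - I*sqrt(186)/7)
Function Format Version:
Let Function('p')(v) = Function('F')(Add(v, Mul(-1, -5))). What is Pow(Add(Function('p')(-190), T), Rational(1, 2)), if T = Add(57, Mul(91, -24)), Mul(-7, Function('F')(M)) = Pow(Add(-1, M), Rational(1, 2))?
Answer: Mul(Rational(1, 7), Pow(Add(-104223, Mul(-7, I, Pow(186, Rational(1, 2)))), Rational(1, 2))) ≈ Add(0.021122, Mul(-46.119, I))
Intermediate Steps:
Function('F')(M) = Mul(Rational(-1, 7), Pow(Add(-1, M), Rational(1, 2)))
Function('p')(v) = Mul(Rational(-1, 7), Pow(Add(4, v), Rational(1, 2))) (Function('p')(v) = Mul(Rational(-1, 7), Pow(Add(-1, Add(v, Mul(-1, -5))), Rational(1, 2))) = Mul(Rational(-1, 7), Pow(Add(-1, Add(v, 5)), Rational(1, 2))) = Mul(Rational(-1, 7), Pow(Add(-1, Add(5, v)), Rational(1, 2))) = Mul(Rational(-1, 7), Pow(Add(4, v), Rational(1, 2))))
T = -2127 (T = Add(57, -2184) = -2127)
Pow(Add(Function('p')(-190), T), Rational(1, 2)) = Pow(Add(Mul(Rational(-1, 7), Pow(Add(4, -190), Rational(1, 2))), -2127), Rational(1, 2)) = Pow(Add(Mul(Rational(-1, 7), Pow(-186, Rational(1, 2))), -2127), Rational(1, 2)) = Pow(Add(Mul(Rational(-1, 7), Mul(I, Pow(186, Rational(1, 2)))), -2127), Rational(1, 2)) = Pow(Add(Mul(Rational(-1, 7), I, Pow(186, Rational(1, 2))), -2127), Rational(1, 2)) = Pow(Add(-2127, Mul(Rational(-1, 7), I, Pow(186, Rational(1, 2)))), Rational(1, 2))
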